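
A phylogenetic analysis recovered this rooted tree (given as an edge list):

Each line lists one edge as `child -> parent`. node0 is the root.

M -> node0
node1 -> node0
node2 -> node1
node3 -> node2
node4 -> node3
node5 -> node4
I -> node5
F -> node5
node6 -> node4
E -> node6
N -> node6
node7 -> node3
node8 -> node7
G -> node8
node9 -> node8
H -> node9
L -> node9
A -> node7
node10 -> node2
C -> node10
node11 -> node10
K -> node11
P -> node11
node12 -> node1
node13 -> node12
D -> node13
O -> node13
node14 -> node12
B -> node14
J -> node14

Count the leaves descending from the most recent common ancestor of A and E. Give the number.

8

The MRCA of A and E is the node subtending (((I,F),(E,N)),((G,(H,L)),A)).
That clade contains 8 terminal taxa: A, E, F, G, H, I, L, N.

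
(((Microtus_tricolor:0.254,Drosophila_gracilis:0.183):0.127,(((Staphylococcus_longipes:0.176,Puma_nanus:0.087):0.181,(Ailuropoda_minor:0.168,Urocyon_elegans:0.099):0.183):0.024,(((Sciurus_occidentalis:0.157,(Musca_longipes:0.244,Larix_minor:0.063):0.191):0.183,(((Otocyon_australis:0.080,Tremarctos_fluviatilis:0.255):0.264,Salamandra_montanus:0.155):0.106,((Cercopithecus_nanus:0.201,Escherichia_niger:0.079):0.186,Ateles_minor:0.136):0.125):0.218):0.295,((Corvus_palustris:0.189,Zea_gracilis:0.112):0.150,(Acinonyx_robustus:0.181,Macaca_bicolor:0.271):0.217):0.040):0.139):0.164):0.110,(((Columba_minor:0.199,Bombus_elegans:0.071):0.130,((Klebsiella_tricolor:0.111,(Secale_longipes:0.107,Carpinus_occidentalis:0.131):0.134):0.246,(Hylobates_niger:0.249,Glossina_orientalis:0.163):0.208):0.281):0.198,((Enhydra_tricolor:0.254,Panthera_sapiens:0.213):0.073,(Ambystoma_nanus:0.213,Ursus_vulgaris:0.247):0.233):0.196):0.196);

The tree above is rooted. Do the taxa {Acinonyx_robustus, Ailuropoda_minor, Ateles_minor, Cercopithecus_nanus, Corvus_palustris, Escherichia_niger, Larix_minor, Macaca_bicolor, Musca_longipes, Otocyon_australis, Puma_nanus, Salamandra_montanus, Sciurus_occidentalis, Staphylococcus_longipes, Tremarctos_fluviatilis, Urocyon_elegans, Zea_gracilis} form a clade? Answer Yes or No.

Yes

The most recent common ancestor of these taxa subtends (((Staphylococcus_longipes,Puma_nanus),(Ailuropoda_minor,Urocyon_elegans)),(((Sciurus_occidentalis,(Musca_longipes,Larix_minor)),(((Otocyon_australis,Tremarctos_fluviatilis),Salamandra_montanus),((Cercopithecus_nanus,Escherichia_niger),Ateles_minor))),((Corvus_palustris,Zea_gracilis),(Acinonyx_robustus,Macaca_bicolor)))).
That clade has exactly 17 tips — every listed taxon and nothing else — so the group is monophyletic.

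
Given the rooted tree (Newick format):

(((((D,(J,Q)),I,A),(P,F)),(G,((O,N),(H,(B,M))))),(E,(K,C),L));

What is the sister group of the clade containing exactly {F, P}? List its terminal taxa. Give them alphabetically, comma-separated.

A, D, I, J, Q

The clade containing exactly {F, P} attaches to the tree at the node subtending (((D,(J,Q)),I,A),(P,F)).
The other lineage descending from that same node — the sister group — is ((D,(J,Q)),I,A); its 5 tips in alphabetical order are the answer.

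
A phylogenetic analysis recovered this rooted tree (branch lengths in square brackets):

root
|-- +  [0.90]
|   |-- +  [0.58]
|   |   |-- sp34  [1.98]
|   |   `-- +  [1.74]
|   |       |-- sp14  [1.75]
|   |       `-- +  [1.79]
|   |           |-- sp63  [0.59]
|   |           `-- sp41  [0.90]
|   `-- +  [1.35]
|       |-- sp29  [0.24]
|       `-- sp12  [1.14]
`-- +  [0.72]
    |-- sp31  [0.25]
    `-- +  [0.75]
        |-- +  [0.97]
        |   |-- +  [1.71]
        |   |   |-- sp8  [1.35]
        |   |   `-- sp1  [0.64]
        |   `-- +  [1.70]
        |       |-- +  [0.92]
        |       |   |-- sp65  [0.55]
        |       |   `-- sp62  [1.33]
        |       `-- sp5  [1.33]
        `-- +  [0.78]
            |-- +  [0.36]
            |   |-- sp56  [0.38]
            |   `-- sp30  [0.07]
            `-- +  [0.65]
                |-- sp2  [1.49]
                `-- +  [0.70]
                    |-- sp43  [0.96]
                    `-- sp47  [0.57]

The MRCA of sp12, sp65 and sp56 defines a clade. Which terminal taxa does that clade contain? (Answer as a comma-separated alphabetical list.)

sp1, sp12, sp14, sp2, sp29, sp30, sp31, sp34, sp41, sp43, sp47, sp5, sp56, sp62, sp63, sp65, sp8

Tracing sp12: it sits inside (sp29,sp12).
Tracing sp65: it sits inside (sp65,sp62).
Tracing sp56: it sits inside (sp56,sp30).
The smallest clade enclosing all 3 is the whole tree (their MRCA is the root), so the answer is all 17 tips in alphabetical order.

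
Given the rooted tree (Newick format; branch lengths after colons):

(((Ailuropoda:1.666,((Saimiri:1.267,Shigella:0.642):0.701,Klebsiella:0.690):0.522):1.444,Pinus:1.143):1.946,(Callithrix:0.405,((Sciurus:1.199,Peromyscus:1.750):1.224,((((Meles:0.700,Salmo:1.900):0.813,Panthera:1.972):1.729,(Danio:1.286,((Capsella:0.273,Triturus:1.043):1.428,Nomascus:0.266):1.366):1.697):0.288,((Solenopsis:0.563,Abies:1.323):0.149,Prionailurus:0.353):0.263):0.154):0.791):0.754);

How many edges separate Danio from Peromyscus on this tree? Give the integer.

The MRCA of Danio and Peromyscus is the node subtending ((Sciurus,Peromyscus),((((Meles,Salmo),Panthera),(Danio,((Capsella,Triturus),Nomascus))),((Solenopsis,Abies),Prionailurus))).
From Danio up to that node: 4 branches. From Peromyscus up to the same node: 2 branches. Total: 4 + 2 = 6.

6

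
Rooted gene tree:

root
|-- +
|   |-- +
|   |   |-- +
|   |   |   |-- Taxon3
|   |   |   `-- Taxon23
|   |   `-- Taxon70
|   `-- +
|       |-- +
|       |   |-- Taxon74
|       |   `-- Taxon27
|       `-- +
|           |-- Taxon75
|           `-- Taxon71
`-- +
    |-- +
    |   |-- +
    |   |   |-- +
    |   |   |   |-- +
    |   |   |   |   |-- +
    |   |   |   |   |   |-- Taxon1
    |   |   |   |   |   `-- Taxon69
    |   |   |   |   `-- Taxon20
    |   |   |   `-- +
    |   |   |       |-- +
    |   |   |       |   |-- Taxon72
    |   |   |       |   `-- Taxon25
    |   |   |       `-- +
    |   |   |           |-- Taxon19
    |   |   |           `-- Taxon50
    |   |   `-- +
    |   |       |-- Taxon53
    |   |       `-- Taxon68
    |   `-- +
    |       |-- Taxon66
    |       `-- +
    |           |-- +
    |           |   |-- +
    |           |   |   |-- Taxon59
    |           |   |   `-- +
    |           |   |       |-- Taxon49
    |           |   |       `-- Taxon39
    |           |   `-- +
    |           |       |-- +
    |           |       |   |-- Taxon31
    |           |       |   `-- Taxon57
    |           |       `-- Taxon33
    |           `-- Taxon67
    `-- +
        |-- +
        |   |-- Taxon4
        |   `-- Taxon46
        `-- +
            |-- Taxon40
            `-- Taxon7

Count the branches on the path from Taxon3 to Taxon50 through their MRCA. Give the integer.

11

The MRCA of Taxon3 and Taxon50 is the root of the tree.
From Taxon3 up to that node: 4 branches. From Taxon50 up to the same node: 7 branches. Total: 4 + 7 = 11.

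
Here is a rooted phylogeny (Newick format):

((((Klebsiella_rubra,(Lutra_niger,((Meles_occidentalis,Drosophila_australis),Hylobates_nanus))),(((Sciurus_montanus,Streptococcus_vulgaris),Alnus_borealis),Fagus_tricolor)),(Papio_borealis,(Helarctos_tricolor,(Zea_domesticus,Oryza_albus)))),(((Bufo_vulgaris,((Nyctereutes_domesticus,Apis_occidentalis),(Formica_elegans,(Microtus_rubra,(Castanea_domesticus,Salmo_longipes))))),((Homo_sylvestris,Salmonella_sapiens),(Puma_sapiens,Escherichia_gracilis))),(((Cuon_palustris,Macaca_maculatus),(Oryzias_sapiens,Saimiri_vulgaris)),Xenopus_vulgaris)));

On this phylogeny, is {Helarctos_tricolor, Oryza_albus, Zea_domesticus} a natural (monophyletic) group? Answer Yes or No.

Yes

The most recent common ancestor of these taxa subtends (Helarctos_tricolor,(Zea_domesticus,Oryza_albus)).
That clade has exactly 3 tips — every listed taxon and nothing else — so the group is monophyletic.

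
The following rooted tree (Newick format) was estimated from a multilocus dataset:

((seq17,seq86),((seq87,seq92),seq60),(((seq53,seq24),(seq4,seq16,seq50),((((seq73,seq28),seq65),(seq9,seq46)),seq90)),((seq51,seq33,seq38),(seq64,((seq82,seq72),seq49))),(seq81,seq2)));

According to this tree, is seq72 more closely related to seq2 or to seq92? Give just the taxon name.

seq2

The MRCA of seq72 and seq2 subtends (((seq53,seq24),(seq4,seq16,seq50),((((seq73,seq28),seq65),(seq9,seq46)),seq90)),((seq51,seq33,seq38),(seq64,((seq82,seq72),seq49))),(seq81,seq2)) (20 taxa).
The MRCA of seq72 and seq92 is the root, subtending the entire tree (25 taxa).
The first is nested inside the second, so seq72 shares a more recent common ancestor with seq2.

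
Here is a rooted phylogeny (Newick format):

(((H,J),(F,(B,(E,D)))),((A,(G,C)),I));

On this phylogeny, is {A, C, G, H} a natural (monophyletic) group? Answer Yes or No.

No

The MRCA of the listed taxa is the root, so the smallest clade containing them is the whole tree.
That clade also contains B, D, E, F, I, J, which are not in the proposed group, so the group is not monophyletic.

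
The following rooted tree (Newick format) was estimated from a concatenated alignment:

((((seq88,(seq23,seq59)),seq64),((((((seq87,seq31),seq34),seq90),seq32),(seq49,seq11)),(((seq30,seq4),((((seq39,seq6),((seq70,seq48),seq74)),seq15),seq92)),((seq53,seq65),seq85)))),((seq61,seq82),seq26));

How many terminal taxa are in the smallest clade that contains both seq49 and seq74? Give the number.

19

The MRCA of seq49 and seq74 is the node subtending ((((((seq87,seq31),seq34),seq90),seq32),(seq49,seq11)),(((seq30,seq4),((((seq39,seq6),((seq70,seq48),seq74)),seq15),seq92)),((seq53,seq65),seq85))).
That clade contains 19 terminal taxa: seq11, seq15, seq30, seq31, seq32, seq34, seq39, seq4, seq48, seq49, seq53, seq6, seq65, seq70, seq74, seq85, seq87, seq90, seq92.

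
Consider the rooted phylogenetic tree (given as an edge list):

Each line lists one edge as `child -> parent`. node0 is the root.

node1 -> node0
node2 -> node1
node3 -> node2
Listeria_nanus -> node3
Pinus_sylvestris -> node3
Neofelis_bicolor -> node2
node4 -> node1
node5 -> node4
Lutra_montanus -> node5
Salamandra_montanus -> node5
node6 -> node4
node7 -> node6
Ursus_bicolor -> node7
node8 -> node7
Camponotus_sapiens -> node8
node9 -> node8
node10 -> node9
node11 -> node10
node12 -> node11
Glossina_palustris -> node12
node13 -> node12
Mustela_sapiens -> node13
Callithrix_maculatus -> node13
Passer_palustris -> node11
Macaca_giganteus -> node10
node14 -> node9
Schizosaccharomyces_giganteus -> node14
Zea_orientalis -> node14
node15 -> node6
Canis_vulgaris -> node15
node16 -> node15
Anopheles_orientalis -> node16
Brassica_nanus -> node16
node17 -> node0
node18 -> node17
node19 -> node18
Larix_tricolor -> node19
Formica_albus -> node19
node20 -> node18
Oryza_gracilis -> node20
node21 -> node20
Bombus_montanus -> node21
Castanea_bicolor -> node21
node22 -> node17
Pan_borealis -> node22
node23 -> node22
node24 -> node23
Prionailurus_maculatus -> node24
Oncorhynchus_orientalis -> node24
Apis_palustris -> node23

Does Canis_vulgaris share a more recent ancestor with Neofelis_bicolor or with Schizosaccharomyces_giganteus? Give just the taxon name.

Schizosaccharomyces_giganteus

The MRCA of Canis_vulgaris and Schizosaccharomyces_giganteus subtends ((Ursus_bicolor,(Camponotus_sapiens,((((Glossina_palustris,(Mustela_sapiens,Callithrix_maculatus)),Passer_palustris),Macaca_giganteus),(Schizosaccharomyces_giganteus,Zea_orientalis)))),(Canis_vulgaris,(Anopheles_orientalis,Brassica_nanus))) (12 taxa).
The MRCA of Canis_vulgaris and Neofelis_bicolor subtends (((Listeria_nanus,Pinus_sylvestris),Neofelis_bicolor),((Lutra_montanus,Salamandra_montanus),((Ursus_bicolor,(Camponotus_sapiens,((((Glossina_palustris,(Mustela_sapiens,Callithrix_maculatus)),Passer_palustris),Macaca_giganteus),(Schizosaccharomyces_giganteus,Zea_orientalis)))),(Canis_vulgaris,(Anopheles_orientalis,Brassica_nanus))))) (17 taxa).
The first is nested inside the second, so Canis_vulgaris shares a more recent common ancestor with Schizosaccharomyces_giganteus.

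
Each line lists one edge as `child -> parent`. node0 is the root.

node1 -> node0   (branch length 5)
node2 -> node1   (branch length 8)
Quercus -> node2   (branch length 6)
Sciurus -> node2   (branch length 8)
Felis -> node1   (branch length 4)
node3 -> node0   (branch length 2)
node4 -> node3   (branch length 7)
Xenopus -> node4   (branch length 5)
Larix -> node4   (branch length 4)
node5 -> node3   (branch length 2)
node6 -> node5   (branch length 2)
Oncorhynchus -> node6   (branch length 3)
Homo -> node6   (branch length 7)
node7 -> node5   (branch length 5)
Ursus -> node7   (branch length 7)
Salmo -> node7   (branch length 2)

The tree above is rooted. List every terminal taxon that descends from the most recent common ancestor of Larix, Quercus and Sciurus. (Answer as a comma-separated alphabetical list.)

Tracing Larix: it sits inside (Xenopus,Larix).
Tracing Quercus: it sits inside (Quercus,Sciurus).
Tracing Sciurus: it sits inside (Quercus,Sciurus).
The smallest clade enclosing all 3 is the whole tree (their MRCA is the root), so the answer is all 9 tips in alphabetical order.

Felis, Homo, Larix, Oncorhynchus, Quercus, Salmo, Sciurus, Ursus, Xenopus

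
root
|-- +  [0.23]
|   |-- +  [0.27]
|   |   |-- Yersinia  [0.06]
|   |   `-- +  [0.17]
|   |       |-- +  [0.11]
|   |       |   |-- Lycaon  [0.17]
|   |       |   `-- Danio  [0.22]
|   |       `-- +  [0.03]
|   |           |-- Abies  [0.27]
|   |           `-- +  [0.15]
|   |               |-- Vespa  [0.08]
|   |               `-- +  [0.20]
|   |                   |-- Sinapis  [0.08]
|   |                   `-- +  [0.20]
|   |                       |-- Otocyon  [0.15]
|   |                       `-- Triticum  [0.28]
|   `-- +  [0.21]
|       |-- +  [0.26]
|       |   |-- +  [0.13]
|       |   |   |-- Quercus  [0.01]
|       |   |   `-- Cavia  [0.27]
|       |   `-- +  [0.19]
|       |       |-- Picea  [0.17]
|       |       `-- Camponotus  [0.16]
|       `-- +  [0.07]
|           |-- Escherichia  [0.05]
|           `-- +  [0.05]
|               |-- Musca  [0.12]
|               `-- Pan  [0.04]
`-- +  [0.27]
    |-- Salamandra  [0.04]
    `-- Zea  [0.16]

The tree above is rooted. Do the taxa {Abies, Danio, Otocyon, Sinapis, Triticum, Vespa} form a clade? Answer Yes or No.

The MRCA of the listed taxa subtends ((Lycaon,Danio),(Abies,(Vespa,(Sinapis,(Otocyon,Triticum))))).
That clade also contains Lycaon, which is not in the proposed group, so the group is not monophyletic.

No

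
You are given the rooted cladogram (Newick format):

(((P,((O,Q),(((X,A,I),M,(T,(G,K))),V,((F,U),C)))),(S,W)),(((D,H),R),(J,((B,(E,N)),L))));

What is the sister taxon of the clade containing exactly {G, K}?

T

The clade containing exactly {G, K} attaches to the tree at the node subtending (T,(G,K)).
The other lineage descending from that same node — the sister group — is the single tip T.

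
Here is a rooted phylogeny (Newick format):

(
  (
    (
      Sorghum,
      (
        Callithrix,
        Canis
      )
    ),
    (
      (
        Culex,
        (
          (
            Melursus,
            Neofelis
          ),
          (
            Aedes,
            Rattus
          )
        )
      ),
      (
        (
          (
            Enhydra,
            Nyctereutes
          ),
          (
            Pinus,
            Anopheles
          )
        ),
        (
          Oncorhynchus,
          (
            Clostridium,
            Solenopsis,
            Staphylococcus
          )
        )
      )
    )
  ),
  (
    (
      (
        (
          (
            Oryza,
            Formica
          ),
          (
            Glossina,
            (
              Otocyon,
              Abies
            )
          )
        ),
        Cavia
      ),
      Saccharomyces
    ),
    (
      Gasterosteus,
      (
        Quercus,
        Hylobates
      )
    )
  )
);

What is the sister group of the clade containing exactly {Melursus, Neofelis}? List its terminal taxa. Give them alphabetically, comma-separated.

Aedes, Rattus

The clade containing exactly {Melursus, Neofelis} attaches to the tree at the node subtending ((Melursus,Neofelis),(Aedes,Rattus)).
The other lineage descending from that same node — the sister group — is (Aedes,Rattus); its 2 tips in alphabetical order are the answer.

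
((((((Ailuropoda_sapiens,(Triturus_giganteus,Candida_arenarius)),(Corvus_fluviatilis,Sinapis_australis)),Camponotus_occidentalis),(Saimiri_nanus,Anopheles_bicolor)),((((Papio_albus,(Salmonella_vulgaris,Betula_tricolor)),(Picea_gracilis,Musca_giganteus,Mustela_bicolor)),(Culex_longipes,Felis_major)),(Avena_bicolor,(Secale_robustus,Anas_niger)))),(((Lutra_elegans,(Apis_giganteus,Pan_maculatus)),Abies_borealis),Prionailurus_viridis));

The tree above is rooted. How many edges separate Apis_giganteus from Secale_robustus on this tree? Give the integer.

10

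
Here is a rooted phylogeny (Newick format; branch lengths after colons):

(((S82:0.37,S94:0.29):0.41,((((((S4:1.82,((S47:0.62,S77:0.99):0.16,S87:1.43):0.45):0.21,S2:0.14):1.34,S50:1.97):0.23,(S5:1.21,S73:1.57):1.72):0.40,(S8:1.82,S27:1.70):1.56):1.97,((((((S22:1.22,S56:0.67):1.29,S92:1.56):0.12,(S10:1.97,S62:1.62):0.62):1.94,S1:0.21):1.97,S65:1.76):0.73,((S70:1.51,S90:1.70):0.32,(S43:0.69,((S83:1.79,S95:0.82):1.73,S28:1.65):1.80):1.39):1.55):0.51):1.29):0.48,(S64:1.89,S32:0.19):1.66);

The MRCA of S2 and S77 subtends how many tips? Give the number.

The MRCA of S2 and S77 is the node subtending ((S4,((S47,S77),S87)),S2).
That clade contains 5 terminal taxa: S2, S4, S47, S77, S87.

5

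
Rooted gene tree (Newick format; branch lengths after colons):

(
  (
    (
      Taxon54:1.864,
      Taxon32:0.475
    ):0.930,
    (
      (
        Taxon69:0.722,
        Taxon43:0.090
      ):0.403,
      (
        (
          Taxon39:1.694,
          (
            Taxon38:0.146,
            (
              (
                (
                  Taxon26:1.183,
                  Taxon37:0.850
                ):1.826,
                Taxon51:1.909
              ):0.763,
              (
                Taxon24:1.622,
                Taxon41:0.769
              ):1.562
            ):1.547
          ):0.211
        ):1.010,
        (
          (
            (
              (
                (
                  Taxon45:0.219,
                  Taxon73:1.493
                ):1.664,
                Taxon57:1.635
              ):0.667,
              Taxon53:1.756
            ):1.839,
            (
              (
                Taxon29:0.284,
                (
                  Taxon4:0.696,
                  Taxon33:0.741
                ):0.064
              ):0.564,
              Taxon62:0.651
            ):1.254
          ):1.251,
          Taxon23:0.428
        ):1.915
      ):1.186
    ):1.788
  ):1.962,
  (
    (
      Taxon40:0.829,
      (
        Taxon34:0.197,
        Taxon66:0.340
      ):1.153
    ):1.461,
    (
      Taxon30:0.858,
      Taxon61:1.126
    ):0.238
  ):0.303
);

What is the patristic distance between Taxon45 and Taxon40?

15.084

The path runs Taxon45 → … → MRCA → … → Taxon40; the MRCA is the root of the tree.
Branch lengths along that path: 0.219 + 1.664 + 0.667 + 1.839 + 1.251 + 1.915 + 1.186 + 1.788 + 1.962 + 0.303 + 1.461 + 0.829 = 15.084.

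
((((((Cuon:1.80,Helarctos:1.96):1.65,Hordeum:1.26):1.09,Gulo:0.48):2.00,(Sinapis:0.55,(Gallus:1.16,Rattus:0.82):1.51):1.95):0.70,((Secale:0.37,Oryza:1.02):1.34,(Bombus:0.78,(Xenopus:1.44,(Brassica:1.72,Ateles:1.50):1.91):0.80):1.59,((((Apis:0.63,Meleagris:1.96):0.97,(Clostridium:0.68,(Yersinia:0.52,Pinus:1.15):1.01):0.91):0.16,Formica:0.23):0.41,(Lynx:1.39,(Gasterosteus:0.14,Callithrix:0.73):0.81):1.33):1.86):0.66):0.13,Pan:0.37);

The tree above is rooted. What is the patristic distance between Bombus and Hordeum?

8.08

The path runs Bombus → … → MRCA → … → Hordeum; the MRCA is the node subtending (((((Cuon,Helarctos),Hordeum),Gulo),(Sinapis,(Gallus,Rattus))),((Secale,Oryza),(Bombus,(Xenopus,(Brassica,Ateles))),((((Apis,Meleagris),(Clostridium,(Yersinia,Pinus))),Formica),(Lynx,(Gasterosteus,Callithrix))))).
Branch lengths along that path: 0.78 + 1.59 + 0.66 + 0.70 + 2.00 + 1.09 + 1.26 = 8.08.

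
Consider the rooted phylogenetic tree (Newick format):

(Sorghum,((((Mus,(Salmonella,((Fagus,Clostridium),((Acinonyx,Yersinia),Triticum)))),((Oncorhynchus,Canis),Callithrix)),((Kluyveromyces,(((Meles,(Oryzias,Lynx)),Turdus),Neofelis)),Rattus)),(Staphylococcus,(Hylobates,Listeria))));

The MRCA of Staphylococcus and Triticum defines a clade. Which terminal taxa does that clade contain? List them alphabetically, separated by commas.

Acinonyx, Callithrix, Canis, Clostridium, Fagus, Hylobates, Kluyveromyces, Listeria, Lynx, Meles, Mus, Neofelis, Oncorhynchus, Oryzias, Rattus, Salmonella, Staphylococcus, Triticum, Turdus, Yersinia

Tracing Staphylococcus: it sits inside (Staphylococcus,(Hylobates,Listeria)).
Tracing Triticum: it sits inside ((Acinonyx,Yersinia),Triticum).
The smallest clade enclosing both is ((((Mus,(Salmonella,((Fagus,Clostridium),((Acinonyx,Yersinia),Triticum)))),((Oncorhynchus,Canis),Callithrix)),((Kluyveromyces,(((Meles,(Oryzias,Lynx)),Turdus),Neofelis)),Rattus)),(Staphylococcus,(Hylobates,Listeria))); the answer is its 20 terminal taxa in alphabetical order.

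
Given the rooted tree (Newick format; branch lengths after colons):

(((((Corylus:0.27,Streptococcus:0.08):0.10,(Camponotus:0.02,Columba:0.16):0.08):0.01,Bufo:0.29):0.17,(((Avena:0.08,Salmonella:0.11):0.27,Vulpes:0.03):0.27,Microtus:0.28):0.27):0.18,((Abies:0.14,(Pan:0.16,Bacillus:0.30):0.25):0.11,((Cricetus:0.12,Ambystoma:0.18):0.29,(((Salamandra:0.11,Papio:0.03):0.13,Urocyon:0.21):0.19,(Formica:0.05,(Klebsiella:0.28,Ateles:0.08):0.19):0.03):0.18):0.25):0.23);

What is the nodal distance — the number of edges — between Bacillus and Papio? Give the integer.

8

The MRCA of Bacillus and Papio is the node subtending ((Abies,(Pan,Bacillus)),((Cricetus,Ambystoma),(((Salamandra,Papio),Urocyon),(Formica,(Klebsiella,Ateles))))).
From Bacillus up to that node: 3 branches. From Papio up to the same node: 5 branches. Total: 3 + 5 = 8.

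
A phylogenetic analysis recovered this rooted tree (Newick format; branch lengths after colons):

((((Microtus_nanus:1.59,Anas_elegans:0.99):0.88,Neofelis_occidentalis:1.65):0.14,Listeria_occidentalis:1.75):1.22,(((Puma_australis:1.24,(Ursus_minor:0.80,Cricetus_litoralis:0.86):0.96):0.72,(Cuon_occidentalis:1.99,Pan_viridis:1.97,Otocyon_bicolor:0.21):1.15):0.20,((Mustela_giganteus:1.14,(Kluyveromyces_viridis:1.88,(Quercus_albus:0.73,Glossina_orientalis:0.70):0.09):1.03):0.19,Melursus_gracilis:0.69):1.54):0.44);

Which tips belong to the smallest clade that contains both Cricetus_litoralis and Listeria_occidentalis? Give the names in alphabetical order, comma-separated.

Anas_elegans, Cricetus_litoralis, Cuon_occidentalis, Glossina_orientalis, Kluyveromyces_viridis, Listeria_occidentalis, Melursus_gracilis, Microtus_nanus, Mustela_giganteus, Neofelis_occidentalis, Otocyon_bicolor, Pan_viridis, Puma_australis, Quercus_albus, Ursus_minor

Tracing Cricetus_litoralis: it sits inside (Ursus_minor,Cricetus_litoralis).
Tracing Listeria_occidentalis: it sits inside (((Microtus_nanus,Anas_elegans),Neofelis_occidentalis),Listeria_occidentalis).
The smallest clade enclosing both is the whole tree (their MRCA is the root), so the answer is all 15 tips in alphabetical order.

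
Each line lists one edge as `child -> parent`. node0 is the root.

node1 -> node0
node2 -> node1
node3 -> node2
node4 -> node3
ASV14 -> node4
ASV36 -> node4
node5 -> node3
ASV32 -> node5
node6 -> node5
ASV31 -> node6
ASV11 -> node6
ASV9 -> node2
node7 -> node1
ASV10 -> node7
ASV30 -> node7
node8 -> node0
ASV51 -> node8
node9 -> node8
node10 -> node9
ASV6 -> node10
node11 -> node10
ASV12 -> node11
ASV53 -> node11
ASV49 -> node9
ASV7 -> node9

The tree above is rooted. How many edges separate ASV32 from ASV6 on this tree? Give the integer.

9

The MRCA of ASV32 and ASV6 is the root of the tree.
From ASV32 up to that node: 5 branches. From ASV6 up to the same node: 4 branches. Total: 5 + 4 = 9.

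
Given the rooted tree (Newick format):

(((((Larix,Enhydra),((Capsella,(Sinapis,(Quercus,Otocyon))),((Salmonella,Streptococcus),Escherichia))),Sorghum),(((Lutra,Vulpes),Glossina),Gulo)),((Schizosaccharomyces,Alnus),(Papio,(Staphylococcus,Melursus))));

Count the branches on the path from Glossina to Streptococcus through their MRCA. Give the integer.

The MRCA of Glossina and Streptococcus is the node subtending ((((Larix,Enhydra),((Capsella,(Sinapis,(Quercus,Otocyon))),((Salmonella,Streptococcus),Escherichia))),Sorghum),(((Lutra,Vulpes),Glossina),Gulo)).
From Glossina up to that node: 3 branches. From Streptococcus up to the same node: 6 branches. Total: 3 + 6 = 9.

9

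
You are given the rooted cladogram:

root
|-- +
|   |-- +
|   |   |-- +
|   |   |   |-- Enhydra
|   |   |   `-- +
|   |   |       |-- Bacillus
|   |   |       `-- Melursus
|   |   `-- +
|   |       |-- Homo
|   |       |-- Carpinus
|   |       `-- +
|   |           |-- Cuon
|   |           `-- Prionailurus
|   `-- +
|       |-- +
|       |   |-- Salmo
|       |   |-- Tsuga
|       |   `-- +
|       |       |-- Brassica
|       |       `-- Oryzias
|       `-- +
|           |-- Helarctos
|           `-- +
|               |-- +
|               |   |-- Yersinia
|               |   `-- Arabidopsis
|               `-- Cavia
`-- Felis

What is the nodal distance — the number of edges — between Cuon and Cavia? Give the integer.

The MRCA of Cuon and Cavia is the node subtending (((Enhydra,(Bacillus,Melursus)),(Homo,Carpinus,(Cuon,Prionailurus))),((Salmo,Tsuga,(Brassica,Oryzias)),(Helarctos,((Yersinia,Arabidopsis),Cavia)))).
From Cuon up to that node: 4 branches. From Cavia up to the same node: 4 branches. Total: 4 + 4 = 8.

8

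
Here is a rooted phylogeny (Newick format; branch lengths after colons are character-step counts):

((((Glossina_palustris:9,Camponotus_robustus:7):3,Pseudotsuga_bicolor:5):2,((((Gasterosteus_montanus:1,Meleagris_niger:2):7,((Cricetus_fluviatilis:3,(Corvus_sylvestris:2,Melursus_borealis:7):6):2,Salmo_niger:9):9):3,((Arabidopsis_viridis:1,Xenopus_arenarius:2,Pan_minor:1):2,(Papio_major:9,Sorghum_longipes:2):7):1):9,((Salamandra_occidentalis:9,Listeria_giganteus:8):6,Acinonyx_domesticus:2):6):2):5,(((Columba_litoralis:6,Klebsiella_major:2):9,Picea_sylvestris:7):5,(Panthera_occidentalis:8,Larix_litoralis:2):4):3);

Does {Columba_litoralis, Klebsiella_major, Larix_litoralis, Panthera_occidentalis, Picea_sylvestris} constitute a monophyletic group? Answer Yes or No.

The most recent common ancestor of these taxa subtends (((Columba_litoralis,Klebsiella_major),Picea_sylvestris),(Panthera_occidentalis,Larix_litoralis)).
That clade has exactly 5 tips — every listed taxon and nothing else — so the group is monophyletic.

Yes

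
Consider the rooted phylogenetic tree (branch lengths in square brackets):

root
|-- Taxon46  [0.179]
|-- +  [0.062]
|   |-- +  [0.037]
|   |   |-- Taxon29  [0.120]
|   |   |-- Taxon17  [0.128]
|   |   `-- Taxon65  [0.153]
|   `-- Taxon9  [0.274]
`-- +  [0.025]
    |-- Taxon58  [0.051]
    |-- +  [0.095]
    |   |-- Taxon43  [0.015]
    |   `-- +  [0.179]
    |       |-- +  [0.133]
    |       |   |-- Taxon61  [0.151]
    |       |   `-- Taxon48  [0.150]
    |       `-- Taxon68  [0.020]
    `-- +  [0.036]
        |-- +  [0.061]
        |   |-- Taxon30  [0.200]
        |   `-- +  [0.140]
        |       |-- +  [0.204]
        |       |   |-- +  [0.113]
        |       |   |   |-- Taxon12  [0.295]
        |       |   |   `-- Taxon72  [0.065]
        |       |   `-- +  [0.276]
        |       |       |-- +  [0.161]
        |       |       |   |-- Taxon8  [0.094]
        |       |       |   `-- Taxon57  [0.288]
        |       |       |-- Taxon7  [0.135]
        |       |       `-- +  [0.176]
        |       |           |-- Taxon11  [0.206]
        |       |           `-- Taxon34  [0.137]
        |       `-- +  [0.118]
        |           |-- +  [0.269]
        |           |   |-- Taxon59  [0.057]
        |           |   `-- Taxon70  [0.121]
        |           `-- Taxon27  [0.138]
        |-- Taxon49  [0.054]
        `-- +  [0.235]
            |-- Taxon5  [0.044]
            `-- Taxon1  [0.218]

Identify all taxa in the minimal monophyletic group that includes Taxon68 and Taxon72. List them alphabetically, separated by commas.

Taxon1, Taxon11, Taxon12, Taxon27, Taxon30, Taxon34, Taxon43, Taxon48, Taxon49, Taxon5, Taxon57, Taxon58, Taxon59, Taxon61, Taxon68, Taxon7, Taxon70, Taxon72, Taxon8

Tracing Taxon68: it sits inside ((Taxon61,Taxon48),Taxon68).
Tracing Taxon72: it sits inside (Taxon12,Taxon72).
The smallest clade enclosing both is (Taxon58,(Taxon43,((Taxon61,Taxon48),Taxon68)),((Taxon30,(((Taxon12,Taxon72),((Taxon8,Taxon57),Taxon7,(Taxon11,Taxon34))),((Taxon59,Taxon70),Taxon27))),Taxon49,(Taxon5,Taxon1))); the answer is its 19 terminal taxa in alphabetical order.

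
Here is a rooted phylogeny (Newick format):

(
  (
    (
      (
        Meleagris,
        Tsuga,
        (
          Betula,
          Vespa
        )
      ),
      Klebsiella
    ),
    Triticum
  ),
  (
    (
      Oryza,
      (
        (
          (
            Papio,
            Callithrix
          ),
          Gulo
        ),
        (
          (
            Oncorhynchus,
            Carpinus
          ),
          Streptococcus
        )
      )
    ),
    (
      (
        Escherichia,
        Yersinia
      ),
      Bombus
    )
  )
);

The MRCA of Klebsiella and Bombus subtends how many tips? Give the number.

The MRCA of Klebsiella and Bombus is the root, so the clade is the entire tree.
That clade contains 16 terminal taxa: Betula, Bombus, Callithrix, Carpinus, Escherichia, Gulo, Klebsiella, Meleagris, Oncorhynchus, Oryza, Papio, Streptococcus, Triticum, Tsuga, Vespa, Yersinia.

16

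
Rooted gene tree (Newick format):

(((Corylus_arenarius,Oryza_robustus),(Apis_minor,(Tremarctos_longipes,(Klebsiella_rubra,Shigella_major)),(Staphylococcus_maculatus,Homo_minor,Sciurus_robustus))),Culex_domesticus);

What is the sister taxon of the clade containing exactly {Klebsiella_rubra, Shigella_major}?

Tremarctos_longipes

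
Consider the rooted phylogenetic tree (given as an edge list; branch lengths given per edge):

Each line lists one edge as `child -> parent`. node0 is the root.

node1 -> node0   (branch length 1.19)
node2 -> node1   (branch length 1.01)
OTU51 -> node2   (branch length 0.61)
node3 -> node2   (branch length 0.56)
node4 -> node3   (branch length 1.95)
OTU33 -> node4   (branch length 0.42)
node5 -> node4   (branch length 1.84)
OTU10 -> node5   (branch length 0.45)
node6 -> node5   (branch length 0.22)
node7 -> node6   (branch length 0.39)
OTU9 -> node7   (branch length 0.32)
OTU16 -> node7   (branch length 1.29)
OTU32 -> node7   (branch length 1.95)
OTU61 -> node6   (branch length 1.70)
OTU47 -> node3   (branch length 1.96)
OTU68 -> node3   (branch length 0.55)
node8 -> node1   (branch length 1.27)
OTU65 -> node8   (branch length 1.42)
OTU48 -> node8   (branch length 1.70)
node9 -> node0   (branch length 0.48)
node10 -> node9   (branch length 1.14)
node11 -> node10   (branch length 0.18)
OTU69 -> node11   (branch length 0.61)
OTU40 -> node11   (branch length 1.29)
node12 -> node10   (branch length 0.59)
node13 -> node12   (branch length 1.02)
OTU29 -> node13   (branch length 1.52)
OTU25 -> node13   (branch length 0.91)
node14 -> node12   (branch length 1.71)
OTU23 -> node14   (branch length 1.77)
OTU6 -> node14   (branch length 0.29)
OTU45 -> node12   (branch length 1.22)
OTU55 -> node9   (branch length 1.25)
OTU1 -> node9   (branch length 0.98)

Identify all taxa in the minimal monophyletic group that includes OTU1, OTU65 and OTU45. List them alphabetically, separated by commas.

OTU1, OTU10, OTU16, OTU23, OTU25, OTU29, OTU32, OTU33, OTU40, OTU45, OTU47, OTU48, OTU51, OTU55, OTU6, OTU61, OTU65, OTU68, OTU69, OTU9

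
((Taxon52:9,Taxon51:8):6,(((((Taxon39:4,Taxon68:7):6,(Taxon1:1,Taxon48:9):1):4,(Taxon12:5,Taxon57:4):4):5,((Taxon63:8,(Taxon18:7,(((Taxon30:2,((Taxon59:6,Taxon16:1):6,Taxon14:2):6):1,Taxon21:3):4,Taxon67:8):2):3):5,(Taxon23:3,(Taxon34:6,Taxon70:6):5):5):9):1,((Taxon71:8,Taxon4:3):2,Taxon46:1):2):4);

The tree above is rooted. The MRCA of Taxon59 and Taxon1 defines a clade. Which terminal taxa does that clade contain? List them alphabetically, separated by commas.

Taxon1, Taxon12, Taxon14, Taxon16, Taxon18, Taxon21, Taxon23, Taxon30, Taxon34, Taxon39, Taxon48, Taxon57, Taxon59, Taxon63, Taxon67, Taxon68, Taxon70

Tracing Taxon59: it sits inside (Taxon59,Taxon16).
Tracing Taxon1: it sits inside (Taxon1,Taxon48).
The smallest clade enclosing both is ((((Taxon39,Taxon68),(Taxon1,Taxon48)),(Taxon12,Taxon57)),((Taxon63,(Taxon18,(((Taxon30,((Taxon59,Taxon16),Taxon14)),Taxon21),Taxon67))),(Taxon23,(Taxon34,Taxon70)))); the answer is its 17 terminal taxa in alphabetical order.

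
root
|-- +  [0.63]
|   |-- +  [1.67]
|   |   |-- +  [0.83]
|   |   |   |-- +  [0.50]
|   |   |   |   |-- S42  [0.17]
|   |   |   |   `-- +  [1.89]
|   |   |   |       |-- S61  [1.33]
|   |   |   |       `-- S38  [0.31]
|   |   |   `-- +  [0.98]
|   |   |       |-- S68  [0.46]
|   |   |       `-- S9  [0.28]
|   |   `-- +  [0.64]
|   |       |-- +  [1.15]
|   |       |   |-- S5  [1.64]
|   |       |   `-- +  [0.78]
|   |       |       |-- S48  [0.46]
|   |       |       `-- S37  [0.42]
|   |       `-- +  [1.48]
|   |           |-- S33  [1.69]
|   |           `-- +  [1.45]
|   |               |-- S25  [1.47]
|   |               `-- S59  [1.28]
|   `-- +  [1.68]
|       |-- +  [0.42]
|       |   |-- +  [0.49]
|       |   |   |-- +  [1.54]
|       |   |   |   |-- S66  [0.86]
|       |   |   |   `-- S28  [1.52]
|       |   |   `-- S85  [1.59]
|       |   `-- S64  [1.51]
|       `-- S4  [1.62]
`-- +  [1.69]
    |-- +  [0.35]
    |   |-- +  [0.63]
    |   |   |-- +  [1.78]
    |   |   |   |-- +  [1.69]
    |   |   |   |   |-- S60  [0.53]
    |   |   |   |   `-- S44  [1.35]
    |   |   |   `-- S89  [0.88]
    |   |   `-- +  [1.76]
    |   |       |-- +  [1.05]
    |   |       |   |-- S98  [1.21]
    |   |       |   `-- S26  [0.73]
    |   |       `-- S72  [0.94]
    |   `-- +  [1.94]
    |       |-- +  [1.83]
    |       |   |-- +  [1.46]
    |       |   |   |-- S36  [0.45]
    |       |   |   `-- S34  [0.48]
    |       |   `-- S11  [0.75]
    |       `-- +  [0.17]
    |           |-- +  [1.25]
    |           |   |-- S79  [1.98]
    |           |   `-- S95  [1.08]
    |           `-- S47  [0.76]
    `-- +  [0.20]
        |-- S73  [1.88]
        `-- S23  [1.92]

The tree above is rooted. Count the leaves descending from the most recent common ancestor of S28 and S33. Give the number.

16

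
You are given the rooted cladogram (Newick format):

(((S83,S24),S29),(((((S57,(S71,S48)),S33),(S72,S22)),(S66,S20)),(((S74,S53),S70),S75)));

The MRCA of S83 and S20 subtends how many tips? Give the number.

The MRCA of S83 and S20 is the root, so the clade is the entire tree.
That clade contains 15 terminal taxa: S20, S22, S24, S29, S33, S48, S53, S57, S66, S70, S71, S72, S74, S75, S83.

15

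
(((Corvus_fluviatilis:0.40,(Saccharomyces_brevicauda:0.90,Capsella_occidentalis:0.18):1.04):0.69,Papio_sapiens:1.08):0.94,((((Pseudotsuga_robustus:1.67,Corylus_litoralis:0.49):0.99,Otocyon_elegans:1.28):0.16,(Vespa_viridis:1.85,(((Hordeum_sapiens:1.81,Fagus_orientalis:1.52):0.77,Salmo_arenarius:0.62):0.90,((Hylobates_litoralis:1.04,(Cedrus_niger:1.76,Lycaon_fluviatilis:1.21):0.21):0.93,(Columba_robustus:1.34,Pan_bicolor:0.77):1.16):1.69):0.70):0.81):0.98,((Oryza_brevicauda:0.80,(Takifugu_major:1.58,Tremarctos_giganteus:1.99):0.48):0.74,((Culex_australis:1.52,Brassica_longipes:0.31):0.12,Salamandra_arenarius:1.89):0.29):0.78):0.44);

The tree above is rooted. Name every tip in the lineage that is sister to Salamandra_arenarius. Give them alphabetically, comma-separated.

Brassica_longipes, Culex_australis

Salamandra_arenarius attaches to the tree at the node subtending ((Culex_australis,Brassica_longipes),Salamandra_arenarius).
The other lineage descending from that same node — the sister group — is (Culex_australis,Brassica_longipes); its 2 tips in alphabetical order are the answer.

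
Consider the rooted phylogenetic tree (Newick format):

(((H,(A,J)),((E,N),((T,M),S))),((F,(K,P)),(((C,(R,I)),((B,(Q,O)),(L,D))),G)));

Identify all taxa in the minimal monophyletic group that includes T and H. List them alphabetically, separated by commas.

A, E, H, J, M, N, S, T

Tracing T: it sits inside (T,M).
Tracing H: it sits inside (H,(A,J)).
The smallest clade enclosing both is ((H,(A,J)),((E,N),((T,M),S))); the answer is its 8 terminal taxa in alphabetical order.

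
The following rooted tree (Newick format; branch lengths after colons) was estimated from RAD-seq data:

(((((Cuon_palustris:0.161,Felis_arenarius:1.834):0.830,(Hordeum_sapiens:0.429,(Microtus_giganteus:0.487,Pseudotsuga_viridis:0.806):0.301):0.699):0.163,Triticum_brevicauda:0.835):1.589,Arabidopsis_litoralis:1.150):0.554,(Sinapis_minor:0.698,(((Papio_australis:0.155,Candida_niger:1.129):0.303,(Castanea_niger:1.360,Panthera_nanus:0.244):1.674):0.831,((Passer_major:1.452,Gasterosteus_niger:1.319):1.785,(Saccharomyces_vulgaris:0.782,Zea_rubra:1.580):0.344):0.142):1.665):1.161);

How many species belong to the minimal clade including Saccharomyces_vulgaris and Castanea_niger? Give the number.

The MRCA of Saccharomyces_vulgaris and Castanea_niger is the node subtending (((Papio_australis,Candida_niger),(Castanea_niger,Panthera_nanus)),((Passer_major,Gasterosteus_niger),(Saccharomyces_vulgaris,Zea_rubra))).
That clade contains 8 terminal taxa: Candida_niger, Castanea_niger, Gasterosteus_niger, Panthera_nanus, Papio_australis, Passer_major, Saccharomyces_vulgaris, Zea_rubra.

8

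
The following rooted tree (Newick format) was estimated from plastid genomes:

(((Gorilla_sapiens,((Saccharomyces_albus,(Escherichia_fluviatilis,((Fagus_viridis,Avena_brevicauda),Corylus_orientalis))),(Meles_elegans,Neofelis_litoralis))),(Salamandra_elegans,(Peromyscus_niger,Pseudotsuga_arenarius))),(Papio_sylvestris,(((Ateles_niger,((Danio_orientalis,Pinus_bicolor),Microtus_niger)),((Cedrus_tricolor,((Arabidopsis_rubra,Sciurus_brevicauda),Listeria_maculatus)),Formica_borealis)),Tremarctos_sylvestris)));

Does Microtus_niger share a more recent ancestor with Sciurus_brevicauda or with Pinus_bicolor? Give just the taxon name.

Pinus_bicolor

The MRCA of Microtus_niger and Pinus_bicolor subtends ((Danio_orientalis,Pinus_bicolor),Microtus_niger) (3 taxa).
The MRCA of Microtus_niger and Sciurus_brevicauda subtends ((Ateles_niger,((Danio_orientalis,Pinus_bicolor),Microtus_niger)),((Cedrus_tricolor,((Arabidopsis_rubra,Sciurus_brevicauda),Listeria_maculatus)),Formica_borealis)) (9 taxa).
The first is nested inside the second, so Microtus_niger shares a more recent common ancestor with Pinus_bicolor.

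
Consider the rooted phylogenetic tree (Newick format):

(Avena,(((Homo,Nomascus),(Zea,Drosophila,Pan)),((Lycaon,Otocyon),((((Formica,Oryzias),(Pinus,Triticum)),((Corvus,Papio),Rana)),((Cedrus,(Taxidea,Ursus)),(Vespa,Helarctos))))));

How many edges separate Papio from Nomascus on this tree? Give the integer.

9

The MRCA of Papio and Nomascus is the node subtending (((Homo,Nomascus),(Zea,Drosophila,Pan)),((Lycaon,Otocyon),((((Formica,Oryzias),(Pinus,Triticum)),((Corvus,Papio),Rana)),((Cedrus,(Taxidea,Ursus)),(Vespa,Helarctos))))).
From Papio up to that node: 6 branches. From Nomascus up to the same node: 3 branches. Total: 6 + 3 = 9.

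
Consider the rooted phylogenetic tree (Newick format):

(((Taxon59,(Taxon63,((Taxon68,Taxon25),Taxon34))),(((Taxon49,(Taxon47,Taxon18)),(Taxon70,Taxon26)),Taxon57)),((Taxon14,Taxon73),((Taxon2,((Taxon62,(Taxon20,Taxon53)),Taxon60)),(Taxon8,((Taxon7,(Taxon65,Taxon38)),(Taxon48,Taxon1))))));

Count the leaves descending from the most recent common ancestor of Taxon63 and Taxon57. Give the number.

11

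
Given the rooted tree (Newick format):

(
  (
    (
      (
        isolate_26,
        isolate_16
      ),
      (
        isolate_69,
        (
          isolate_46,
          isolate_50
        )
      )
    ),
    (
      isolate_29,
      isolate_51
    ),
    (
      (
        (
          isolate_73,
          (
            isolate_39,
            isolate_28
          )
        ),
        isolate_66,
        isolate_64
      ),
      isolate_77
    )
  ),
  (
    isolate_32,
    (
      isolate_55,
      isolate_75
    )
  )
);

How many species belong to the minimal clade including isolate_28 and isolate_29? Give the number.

13

The MRCA of isolate_28 and isolate_29 is the node subtending (((isolate_26,isolate_16),(isolate_69,(isolate_46,isolate_50))),(isolate_29,isolate_51),(((isolate_73,(isolate_39,isolate_28)),isolate_66,isolate_64),isolate_77)).
That clade contains 13 terminal taxa: isolate_16, isolate_26, isolate_28, isolate_29, isolate_39, isolate_46, isolate_50, isolate_51, isolate_64, isolate_66, isolate_69, isolate_73, isolate_77.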